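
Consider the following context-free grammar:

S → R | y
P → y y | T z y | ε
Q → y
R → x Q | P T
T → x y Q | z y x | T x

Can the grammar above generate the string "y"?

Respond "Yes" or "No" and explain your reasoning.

Yes - a valid derivation exists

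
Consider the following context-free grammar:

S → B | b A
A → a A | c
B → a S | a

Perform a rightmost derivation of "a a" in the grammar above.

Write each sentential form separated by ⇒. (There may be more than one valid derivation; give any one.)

S ⇒ B ⇒ a S ⇒ a B ⇒ a a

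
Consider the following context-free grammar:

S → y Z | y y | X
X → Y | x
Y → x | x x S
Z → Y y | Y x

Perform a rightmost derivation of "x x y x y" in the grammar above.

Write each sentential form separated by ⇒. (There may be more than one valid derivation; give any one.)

S ⇒ X ⇒ Y ⇒ x x S ⇒ x x y Z ⇒ x x y Y y ⇒ x x y x y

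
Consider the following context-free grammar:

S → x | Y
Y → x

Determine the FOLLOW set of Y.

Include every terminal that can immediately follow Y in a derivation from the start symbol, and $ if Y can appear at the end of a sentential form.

We compute FOLLOW(Y) using the standard algorithm.
FOLLOW(S) starts with {$}.
FIRST(S) = {x}
FIRST(Y) = {x}
FOLLOW(S) = {$}
FOLLOW(Y) = {$}
Therefore, FOLLOW(Y) = {$}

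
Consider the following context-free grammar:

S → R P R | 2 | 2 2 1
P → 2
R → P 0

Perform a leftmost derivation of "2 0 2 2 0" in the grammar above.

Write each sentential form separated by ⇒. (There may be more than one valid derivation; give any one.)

S ⇒ R P R ⇒ P 0 P R ⇒ 2 0 P R ⇒ 2 0 2 R ⇒ 2 0 2 P 0 ⇒ 2 0 2 2 0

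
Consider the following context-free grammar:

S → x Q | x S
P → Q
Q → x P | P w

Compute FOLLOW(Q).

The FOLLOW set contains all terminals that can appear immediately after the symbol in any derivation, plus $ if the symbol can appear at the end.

We compute FOLLOW(Q) using the standard algorithm.
FOLLOW(S) starts with {$}.
FIRST(P) = {x}
FIRST(Q) = {x}
FIRST(S) = {x}
FOLLOW(P) = {$, w}
FOLLOW(Q) = {$, w}
FOLLOW(S) = {$}
Therefore, FOLLOW(Q) = {$, w}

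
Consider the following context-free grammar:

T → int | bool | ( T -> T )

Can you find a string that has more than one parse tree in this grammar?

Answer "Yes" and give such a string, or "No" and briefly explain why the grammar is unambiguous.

No - the grammar is unambiguous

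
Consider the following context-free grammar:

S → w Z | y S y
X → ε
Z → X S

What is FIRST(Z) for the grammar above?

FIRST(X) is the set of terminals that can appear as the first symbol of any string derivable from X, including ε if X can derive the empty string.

We compute FIRST(Z) using the standard algorithm.
FIRST(S) = {w, y}
FIRST(X) = {ε}
FIRST(Z) = {w, y}
Therefore, FIRST(Z) = {w, y}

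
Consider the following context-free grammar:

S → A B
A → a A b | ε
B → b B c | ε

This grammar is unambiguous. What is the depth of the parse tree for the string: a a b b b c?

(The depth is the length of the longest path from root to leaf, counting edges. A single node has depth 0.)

4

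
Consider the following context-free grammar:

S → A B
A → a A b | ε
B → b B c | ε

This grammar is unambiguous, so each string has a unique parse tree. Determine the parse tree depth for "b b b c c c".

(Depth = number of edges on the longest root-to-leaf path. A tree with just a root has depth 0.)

5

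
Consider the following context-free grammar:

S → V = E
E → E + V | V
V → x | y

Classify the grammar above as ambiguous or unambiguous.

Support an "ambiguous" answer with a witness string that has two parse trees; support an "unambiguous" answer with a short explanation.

Unambiguous - every string in the language has a unique parse tree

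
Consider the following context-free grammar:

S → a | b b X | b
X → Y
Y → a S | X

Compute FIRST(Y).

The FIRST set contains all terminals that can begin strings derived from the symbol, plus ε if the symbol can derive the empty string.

We compute FIRST(Y) using the standard algorithm.
FIRST(S) = {a, b}
FIRST(X) = {a}
FIRST(Y) = {a}
Therefore, FIRST(Y) = {a}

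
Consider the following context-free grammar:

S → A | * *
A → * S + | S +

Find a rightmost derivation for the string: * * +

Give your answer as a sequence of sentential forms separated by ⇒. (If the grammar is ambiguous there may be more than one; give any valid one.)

S ⇒ A ⇒ S + ⇒ * * +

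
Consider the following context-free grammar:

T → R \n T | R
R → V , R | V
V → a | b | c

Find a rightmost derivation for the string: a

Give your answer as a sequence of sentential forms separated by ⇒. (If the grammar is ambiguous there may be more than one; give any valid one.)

T ⇒ R ⇒ V ⇒ a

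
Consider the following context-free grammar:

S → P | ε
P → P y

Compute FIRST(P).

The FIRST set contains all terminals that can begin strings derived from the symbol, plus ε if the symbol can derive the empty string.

We compute FIRST(P) using the standard algorithm.
FIRST(P) = {}
FIRST(S) = {ε}
Therefore, FIRST(P) = {}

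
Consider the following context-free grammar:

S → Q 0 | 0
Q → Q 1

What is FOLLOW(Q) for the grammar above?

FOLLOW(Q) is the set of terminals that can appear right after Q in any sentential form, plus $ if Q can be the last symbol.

We compute FOLLOW(Q) using the standard algorithm.
FOLLOW(S) starts with {$}.
FIRST(Q) = {}
FIRST(S) = {0}
FOLLOW(Q) = {0, 1}
FOLLOW(S) = {$}
Therefore, FOLLOW(Q) = {0, 1}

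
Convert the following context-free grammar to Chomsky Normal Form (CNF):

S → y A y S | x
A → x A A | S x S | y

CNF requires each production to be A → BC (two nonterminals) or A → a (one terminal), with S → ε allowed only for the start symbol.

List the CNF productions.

TY → y; S → x; TX → x; A → y; S → TY X0; X0 → A X1; X1 → TY S; A → TX X2; X2 → A A; A → S X3; X3 → TX S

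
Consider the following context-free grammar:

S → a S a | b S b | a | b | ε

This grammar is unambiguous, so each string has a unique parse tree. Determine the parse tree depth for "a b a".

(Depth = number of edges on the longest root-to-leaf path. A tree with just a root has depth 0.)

2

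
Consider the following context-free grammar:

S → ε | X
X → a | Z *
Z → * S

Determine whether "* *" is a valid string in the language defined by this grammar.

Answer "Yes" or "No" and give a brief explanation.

Yes - a valid derivation exists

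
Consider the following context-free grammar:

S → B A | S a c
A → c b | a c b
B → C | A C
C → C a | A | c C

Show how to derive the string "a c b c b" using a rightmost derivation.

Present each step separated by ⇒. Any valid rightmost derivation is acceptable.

S ⇒ B A ⇒ B c b ⇒ C c b ⇒ A c b ⇒ a c b c b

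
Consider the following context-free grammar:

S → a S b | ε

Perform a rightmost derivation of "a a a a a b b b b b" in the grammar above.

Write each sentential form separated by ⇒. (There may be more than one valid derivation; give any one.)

S ⇒ a S b ⇒ a a S b b ⇒ a a a S b b b ⇒ a a a a S b b b b ⇒ a a a a a S b b b b b ⇒ a a a a a b b b b b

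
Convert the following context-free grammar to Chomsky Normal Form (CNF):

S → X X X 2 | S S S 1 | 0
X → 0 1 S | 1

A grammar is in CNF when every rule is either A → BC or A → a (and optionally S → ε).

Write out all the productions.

T2 → 2; T1 → 1; S → 0; T0 → 0; X → 1; S → X X0; X0 → X X1; X1 → X T2; S → S X2; X2 → S X3; X3 → S T1; X → T0 X4; X4 → T1 S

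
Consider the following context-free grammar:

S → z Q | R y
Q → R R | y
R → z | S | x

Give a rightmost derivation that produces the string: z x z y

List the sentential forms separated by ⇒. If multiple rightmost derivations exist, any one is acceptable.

S ⇒ z Q ⇒ z R R ⇒ z R S ⇒ z R z Q ⇒ z R z y ⇒ z x z y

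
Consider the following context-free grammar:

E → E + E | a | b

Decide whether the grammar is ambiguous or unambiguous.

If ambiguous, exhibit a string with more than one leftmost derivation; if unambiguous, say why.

Ambiguous - the string 'b + b + b + a' has two distinct leftmost derivations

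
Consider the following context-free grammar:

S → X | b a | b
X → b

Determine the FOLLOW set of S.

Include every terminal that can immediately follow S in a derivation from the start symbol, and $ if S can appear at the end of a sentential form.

We compute FOLLOW(S) using the standard algorithm.
FOLLOW(S) starts with {$}.
FIRST(S) = {b}
FIRST(X) = {b}
FOLLOW(S) = {$}
FOLLOW(X) = {$}
Therefore, FOLLOW(S) = {$}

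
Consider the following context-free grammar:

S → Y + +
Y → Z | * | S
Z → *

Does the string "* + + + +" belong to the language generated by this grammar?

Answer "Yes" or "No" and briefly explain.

Yes - a valid derivation exists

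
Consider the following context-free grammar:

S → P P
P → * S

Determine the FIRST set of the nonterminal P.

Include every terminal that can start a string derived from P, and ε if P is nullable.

We compute FIRST(P) using the standard algorithm.
FIRST(P) = {*}
FIRST(S) = {*}
Therefore, FIRST(P) = {*}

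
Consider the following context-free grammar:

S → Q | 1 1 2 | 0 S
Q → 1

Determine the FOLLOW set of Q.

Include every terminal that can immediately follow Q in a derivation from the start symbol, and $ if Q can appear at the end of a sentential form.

We compute FOLLOW(Q) using the standard algorithm.
FOLLOW(S) starts with {$}.
FIRST(Q) = {1}
FIRST(S) = {0, 1}
FOLLOW(Q) = {$}
FOLLOW(S) = {$}
Therefore, FOLLOW(Q) = {$}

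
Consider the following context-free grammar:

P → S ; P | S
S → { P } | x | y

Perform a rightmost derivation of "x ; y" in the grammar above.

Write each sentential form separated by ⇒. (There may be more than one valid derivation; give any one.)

P ⇒ S ; P ⇒ S ; S ⇒ S ; y ⇒ x ; y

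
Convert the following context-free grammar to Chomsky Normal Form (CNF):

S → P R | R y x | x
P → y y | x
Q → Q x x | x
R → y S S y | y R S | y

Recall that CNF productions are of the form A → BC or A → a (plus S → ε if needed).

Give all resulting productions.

TY → y; TX → x; S → x; P → x; Q → x; R → y; S → P R; S → R X0; X0 → TY TX; P → TY TY; Q → Q X1; X1 → TX TX; R → TY X2; X2 → S X3; X3 → S TY; R → TY X4; X4 → R S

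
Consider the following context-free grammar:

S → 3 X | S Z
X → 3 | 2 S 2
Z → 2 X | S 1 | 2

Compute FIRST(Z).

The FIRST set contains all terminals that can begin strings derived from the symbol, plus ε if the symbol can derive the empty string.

We compute FIRST(Z) using the standard algorithm.
FIRST(S) = {3}
FIRST(X) = {2, 3}
FIRST(Z) = {2, 3}
Therefore, FIRST(Z) = {2, 3}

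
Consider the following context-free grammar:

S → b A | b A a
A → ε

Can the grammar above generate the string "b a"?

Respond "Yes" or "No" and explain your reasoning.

Yes - a valid derivation exists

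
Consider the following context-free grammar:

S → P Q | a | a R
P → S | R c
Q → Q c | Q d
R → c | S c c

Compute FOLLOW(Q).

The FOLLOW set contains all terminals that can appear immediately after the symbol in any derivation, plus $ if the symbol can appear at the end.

We compute FOLLOW(Q) using the standard algorithm.
FOLLOW(S) starts with {$}.
FIRST(P) = {a, c}
FIRST(Q) = {}
FIRST(R) = {a, c}
FIRST(S) = {a, c}
FOLLOW(P) = {}
FOLLOW(Q) = {$, c, d}
FOLLOW(R) = {$, c}
FOLLOW(S) = {$, c}
Therefore, FOLLOW(Q) = {$, c, d}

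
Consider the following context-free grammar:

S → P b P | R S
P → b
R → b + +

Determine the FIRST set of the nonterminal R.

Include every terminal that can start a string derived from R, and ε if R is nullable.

We compute FIRST(R) using the standard algorithm.
FIRST(P) = {b}
FIRST(R) = {b}
FIRST(S) = {b}
Therefore, FIRST(R) = {b}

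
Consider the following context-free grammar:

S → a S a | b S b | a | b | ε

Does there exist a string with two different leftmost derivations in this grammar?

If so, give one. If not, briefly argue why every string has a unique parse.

No - every string in the language has a unique leftmost derivation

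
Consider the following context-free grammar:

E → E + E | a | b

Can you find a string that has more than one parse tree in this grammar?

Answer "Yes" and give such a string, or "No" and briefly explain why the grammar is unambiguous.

Yes - the string 'b + b + b + a' has two distinct parse trees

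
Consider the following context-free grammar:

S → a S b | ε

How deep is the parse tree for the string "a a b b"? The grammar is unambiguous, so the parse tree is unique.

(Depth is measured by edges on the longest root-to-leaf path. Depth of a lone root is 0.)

3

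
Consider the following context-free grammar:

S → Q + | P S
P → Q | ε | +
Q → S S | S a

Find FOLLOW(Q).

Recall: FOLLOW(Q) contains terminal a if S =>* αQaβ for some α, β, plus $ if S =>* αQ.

We compute FOLLOW(Q) using the standard algorithm.
FOLLOW(S) starts with {$}.
FIRST(P) = {+, ε}
FIRST(Q) = {+}
FIRST(S) = {+}
FOLLOW(P) = {+}
FOLLOW(Q) = {+}
FOLLOW(S) = {$, +, a}
Therefore, FOLLOW(Q) = {+}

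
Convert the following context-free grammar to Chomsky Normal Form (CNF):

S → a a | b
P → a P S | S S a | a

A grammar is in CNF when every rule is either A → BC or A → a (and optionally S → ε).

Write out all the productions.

TA → a; S → b; P → a; S → TA TA; P → TA X0; X0 → P S; P → S X1; X1 → S TA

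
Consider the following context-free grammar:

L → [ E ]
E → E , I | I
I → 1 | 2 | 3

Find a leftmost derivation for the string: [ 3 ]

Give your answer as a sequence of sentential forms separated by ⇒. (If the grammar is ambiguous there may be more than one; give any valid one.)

L ⇒ [ E ] ⇒ [ I ] ⇒ [ 3 ]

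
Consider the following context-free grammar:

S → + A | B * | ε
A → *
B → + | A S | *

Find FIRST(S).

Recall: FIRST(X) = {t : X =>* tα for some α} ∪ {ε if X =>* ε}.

We compute FIRST(S) using the standard algorithm.
FIRST(A) = {*}
FIRST(B) = {*, +}
FIRST(S) = {*, +, ε}
Therefore, FIRST(S) = {*, +, ε}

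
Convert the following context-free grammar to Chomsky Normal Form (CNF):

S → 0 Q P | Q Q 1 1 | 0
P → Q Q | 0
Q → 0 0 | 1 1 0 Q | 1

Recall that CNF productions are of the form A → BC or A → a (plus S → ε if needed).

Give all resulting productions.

T0 → 0; T1 → 1; S → 0; P → 0; Q → 1; S → T0 X0; X0 → Q P; S → Q X1; X1 → Q X2; X2 → T1 T1; P → Q Q; Q → T0 T0; Q → T1 X3; X3 → T1 X4; X4 → T0 Q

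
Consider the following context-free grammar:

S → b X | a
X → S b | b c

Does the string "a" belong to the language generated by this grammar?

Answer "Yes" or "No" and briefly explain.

Yes - a valid derivation exists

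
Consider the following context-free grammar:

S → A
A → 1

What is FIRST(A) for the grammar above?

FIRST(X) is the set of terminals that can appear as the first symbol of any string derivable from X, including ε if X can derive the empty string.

We compute FIRST(A) using the standard algorithm.
FIRST(A) = {1}
FIRST(S) = {1}
Therefore, FIRST(A) = {1}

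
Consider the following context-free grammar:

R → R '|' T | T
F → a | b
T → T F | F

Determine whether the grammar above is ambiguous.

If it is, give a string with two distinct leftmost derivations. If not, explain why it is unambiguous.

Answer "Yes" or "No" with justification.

No - the grammar is unambiguous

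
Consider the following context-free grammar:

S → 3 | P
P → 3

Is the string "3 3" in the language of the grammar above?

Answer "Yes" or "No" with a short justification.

No - no valid derivation exists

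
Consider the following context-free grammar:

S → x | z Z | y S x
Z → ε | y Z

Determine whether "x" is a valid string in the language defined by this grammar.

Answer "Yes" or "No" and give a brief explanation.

Yes - a valid derivation exists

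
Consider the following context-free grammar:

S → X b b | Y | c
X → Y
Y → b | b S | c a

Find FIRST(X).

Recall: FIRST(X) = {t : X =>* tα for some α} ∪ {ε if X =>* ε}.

We compute FIRST(X) using the standard algorithm.
FIRST(S) = {b, c}
FIRST(X) = {b, c}
FIRST(Y) = {b, c}
Therefore, FIRST(X) = {b, c}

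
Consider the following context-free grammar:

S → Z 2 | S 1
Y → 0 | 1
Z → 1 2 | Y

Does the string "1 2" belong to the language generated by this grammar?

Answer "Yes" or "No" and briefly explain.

Yes - a valid derivation exists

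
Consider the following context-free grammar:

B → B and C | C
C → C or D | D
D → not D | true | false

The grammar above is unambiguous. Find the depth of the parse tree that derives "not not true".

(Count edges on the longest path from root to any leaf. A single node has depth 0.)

5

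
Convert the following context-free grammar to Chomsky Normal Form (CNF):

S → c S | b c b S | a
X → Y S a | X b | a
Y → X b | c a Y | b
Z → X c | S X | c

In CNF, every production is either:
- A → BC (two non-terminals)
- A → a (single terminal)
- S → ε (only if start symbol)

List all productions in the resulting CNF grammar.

TC → c; TB → b; S → a; TA → a; X → a; Y → b; Z → c; S → TC S; S → TB X0; X0 → TC X1; X1 → TB S; X → Y X2; X2 → S TA; X → X TB; Y → X TB; Y → TC X3; X3 → TA Y; Z → X TC; Z → S X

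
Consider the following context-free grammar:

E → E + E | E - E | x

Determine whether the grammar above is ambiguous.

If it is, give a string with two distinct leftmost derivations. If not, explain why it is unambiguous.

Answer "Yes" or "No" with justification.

Yes - the string 'x - x - x' has two distinct leftmost derivations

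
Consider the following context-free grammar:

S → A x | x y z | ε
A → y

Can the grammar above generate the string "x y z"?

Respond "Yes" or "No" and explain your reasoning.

Yes - a valid derivation exists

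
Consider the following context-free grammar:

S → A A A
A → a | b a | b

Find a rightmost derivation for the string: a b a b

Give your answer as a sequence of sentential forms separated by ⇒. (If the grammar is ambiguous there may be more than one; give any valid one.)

S ⇒ A A A ⇒ A A b ⇒ A b a b ⇒ a b a b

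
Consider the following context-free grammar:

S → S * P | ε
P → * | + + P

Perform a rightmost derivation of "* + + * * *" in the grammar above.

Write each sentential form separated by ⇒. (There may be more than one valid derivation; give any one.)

S ⇒ S * P ⇒ S * * ⇒ S * P * * ⇒ S * + + P * * ⇒ S * + + * * * ⇒ * + + * * *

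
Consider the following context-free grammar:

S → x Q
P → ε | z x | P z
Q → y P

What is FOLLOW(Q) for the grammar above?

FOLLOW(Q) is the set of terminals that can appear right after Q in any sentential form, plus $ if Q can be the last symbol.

We compute FOLLOW(Q) using the standard algorithm.
FOLLOW(S) starts with {$}.
FIRST(P) = {z, ε}
FIRST(Q) = {y}
FIRST(S) = {x}
FOLLOW(P) = {$, z}
FOLLOW(Q) = {$}
FOLLOW(S) = {$}
Therefore, FOLLOW(Q) = {$}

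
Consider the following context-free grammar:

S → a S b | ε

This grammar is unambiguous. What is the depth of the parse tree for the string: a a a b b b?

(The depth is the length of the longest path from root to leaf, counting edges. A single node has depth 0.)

4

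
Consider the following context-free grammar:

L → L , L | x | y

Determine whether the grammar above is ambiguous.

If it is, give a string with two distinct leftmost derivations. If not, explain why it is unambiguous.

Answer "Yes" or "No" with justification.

Yes - the string 'x , x , x , x , y' has two distinct leftmost derivations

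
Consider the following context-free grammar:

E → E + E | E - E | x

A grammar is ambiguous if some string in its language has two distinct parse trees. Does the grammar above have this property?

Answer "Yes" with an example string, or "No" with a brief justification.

Yes - the string 'x + x + x - x' has two distinct parse trees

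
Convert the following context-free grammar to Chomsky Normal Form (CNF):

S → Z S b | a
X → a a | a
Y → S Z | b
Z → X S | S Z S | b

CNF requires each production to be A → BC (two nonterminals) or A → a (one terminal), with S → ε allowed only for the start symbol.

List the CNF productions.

TB → b; S → a; TA → a; X → a; Y → b; Z → b; S → Z X0; X0 → S TB; X → TA TA; Y → S Z; Z → X S; Z → S X1; X1 → Z S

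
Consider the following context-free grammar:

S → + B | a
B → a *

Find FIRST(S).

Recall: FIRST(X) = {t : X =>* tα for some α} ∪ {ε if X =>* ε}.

We compute FIRST(S) using the standard algorithm.
FIRST(B) = {a}
FIRST(S) = {+, a}
Therefore, FIRST(S) = {+, a}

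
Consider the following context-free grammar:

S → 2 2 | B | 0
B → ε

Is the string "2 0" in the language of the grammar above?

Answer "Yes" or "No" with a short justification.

No - no valid derivation exists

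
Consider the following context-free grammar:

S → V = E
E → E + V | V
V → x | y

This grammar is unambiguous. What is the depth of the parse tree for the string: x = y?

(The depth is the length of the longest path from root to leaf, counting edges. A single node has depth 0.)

3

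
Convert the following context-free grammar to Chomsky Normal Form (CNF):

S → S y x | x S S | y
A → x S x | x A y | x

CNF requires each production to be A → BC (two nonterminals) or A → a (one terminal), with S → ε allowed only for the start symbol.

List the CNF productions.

TY → y; TX → x; S → y; A → x; S → S X0; X0 → TY TX; S → TX X1; X1 → S S; A → TX X2; X2 → S TX; A → TX X3; X3 → A TY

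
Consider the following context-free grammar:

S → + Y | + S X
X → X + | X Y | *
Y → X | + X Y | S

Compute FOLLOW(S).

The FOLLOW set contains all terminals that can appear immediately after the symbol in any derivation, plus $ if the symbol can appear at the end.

We compute FOLLOW(S) using the standard algorithm.
FOLLOW(S) starts with {$}.
FIRST(S) = {+}
FIRST(X) = {*}
FIRST(Y) = {*, +}
FOLLOW(S) = {$, *, +}
FOLLOW(X) = {$, *, +}
FOLLOW(Y) = {$, *, +}
Therefore, FOLLOW(S) = {$, *, +}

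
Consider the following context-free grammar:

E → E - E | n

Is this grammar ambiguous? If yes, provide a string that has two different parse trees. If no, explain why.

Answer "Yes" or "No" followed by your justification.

Yes - the string 'n - n - n - n - n' has two distinct leftmost derivations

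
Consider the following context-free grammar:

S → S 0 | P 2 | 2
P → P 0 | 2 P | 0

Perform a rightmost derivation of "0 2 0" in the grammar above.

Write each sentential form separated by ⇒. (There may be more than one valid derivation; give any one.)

S ⇒ S 0 ⇒ P 2 0 ⇒ 0 2 0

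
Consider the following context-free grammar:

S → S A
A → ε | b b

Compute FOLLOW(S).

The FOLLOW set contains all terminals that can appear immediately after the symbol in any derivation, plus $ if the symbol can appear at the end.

We compute FOLLOW(S) using the standard algorithm.
FOLLOW(S) starts with {$}.
FIRST(A) = {b, ε}
FIRST(S) = {}
FOLLOW(A) = {$, b}
FOLLOW(S) = {$, b}
Therefore, FOLLOW(S) = {$, b}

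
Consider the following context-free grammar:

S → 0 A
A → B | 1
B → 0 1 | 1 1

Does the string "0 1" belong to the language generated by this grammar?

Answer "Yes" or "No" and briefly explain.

Yes - a valid derivation exists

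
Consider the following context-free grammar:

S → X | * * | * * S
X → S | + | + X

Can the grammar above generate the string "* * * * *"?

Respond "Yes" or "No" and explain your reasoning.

No - no valid derivation exists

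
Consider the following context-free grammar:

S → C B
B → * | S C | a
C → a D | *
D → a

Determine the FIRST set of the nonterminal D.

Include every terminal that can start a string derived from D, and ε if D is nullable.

We compute FIRST(D) using the standard algorithm.
FIRST(B) = {*, a}
FIRST(C) = {*, a}
FIRST(D) = {a}
FIRST(S) = {*, a}
Therefore, FIRST(D) = {a}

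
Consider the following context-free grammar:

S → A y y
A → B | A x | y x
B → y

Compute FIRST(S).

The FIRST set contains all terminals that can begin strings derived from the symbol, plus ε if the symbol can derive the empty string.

We compute FIRST(S) using the standard algorithm.
FIRST(A) = {y}
FIRST(B) = {y}
FIRST(S) = {y}
Therefore, FIRST(S) = {y}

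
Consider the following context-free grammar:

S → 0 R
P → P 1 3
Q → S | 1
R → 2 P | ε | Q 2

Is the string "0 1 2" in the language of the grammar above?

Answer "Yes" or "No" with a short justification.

Yes - a valid derivation exists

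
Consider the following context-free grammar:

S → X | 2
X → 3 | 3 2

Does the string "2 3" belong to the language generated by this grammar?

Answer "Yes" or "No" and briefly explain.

No - no valid derivation exists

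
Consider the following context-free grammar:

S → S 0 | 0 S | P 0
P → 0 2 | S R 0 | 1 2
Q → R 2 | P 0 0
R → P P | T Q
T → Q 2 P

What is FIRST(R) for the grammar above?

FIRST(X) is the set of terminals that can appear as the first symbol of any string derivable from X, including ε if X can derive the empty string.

We compute FIRST(R) using the standard algorithm.
FIRST(P) = {0, 1}
FIRST(Q) = {0, 1}
FIRST(R) = {0, 1}
FIRST(S) = {0, 1}
FIRST(T) = {0, 1}
Therefore, FIRST(R) = {0, 1}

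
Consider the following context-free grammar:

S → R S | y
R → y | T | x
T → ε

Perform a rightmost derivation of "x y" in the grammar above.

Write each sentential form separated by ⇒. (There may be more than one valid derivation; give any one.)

S ⇒ R S ⇒ R y ⇒ x y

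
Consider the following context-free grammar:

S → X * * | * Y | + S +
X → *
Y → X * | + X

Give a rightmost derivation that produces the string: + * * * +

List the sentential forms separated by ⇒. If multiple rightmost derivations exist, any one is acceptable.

S ⇒ + S + ⇒ + X * * + ⇒ + * * * +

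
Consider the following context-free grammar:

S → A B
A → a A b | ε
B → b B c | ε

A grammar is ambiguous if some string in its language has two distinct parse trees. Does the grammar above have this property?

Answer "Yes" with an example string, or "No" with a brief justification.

No - the grammar is unambiguous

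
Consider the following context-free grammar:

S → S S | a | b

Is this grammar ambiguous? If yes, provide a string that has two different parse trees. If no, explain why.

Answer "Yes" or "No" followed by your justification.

Yes - the string 'b b a a b a' has two distinct leftmost derivations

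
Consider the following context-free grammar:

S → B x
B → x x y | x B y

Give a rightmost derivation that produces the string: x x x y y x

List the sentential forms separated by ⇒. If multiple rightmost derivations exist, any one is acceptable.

S ⇒ B x ⇒ x B y x ⇒ x x x y y x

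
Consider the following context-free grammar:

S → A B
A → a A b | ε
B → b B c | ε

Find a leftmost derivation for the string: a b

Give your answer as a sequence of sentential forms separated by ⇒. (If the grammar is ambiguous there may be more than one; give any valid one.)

S ⇒ A B ⇒ a A b B ⇒ a b B ⇒ a b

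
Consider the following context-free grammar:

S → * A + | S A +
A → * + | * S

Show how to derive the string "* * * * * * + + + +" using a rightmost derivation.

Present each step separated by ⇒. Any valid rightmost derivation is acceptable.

S ⇒ * A + ⇒ * * S + ⇒ * * * A + + ⇒ * * * * S + + ⇒ * * * * * A + + + ⇒ * * * * * * + + + +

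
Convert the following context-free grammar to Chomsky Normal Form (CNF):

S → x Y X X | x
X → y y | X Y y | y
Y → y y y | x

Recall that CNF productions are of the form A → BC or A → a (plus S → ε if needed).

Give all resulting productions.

TX → x; S → x; TY → y; X → y; Y → x; S → TX X0; X0 → Y X1; X1 → X X; X → TY TY; X → X X2; X2 → Y TY; Y → TY X3; X3 → TY TY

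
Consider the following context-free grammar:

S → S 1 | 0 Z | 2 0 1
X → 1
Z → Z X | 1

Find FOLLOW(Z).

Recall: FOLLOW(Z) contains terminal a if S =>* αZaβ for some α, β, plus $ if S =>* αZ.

We compute FOLLOW(Z) using the standard algorithm.
FOLLOW(S) starts with {$}.
FIRST(S) = {0, 2}
FIRST(X) = {1}
FIRST(Z) = {1}
FOLLOW(S) = {$, 1}
FOLLOW(X) = {$, 1}
FOLLOW(Z) = {$, 1}
Therefore, FOLLOW(Z) = {$, 1}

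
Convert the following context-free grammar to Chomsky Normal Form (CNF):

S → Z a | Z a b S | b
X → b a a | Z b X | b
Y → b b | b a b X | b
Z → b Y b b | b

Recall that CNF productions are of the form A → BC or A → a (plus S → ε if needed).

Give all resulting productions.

TA → a; TB → b; S → b; X → b; Y → b; Z → b; S → Z TA; S → Z X0; X0 → TA X1; X1 → TB S; X → TB X2; X2 → TA TA; X → Z X3; X3 → TB X; Y → TB TB; Y → TB X4; X4 → TA X5; X5 → TB X; Z → TB X6; X6 → Y X7; X7 → TB TB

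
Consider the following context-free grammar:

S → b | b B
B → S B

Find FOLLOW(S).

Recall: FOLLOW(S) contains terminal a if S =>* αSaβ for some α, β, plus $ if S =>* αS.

We compute FOLLOW(S) using the standard algorithm.
FOLLOW(S) starts with {$}.
FIRST(B) = {b}
FIRST(S) = {b}
FOLLOW(B) = {$, b}
FOLLOW(S) = {$, b}
Therefore, FOLLOW(S) = {$, b}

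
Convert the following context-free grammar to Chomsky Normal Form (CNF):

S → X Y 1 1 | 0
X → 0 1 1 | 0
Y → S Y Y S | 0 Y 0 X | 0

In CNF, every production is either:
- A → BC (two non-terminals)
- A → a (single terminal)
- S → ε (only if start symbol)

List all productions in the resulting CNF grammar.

T1 → 1; S → 0; T0 → 0; X → 0; Y → 0; S → X X0; X0 → Y X1; X1 → T1 T1; X → T0 X2; X2 → T1 T1; Y → S X3; X3 → Y X4; X4 → Y S; Y → T0 X5; X5 → Y X6; X6 → T0 X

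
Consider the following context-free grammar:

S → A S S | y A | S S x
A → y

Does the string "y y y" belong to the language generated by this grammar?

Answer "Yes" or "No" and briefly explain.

No - no valid derivation exists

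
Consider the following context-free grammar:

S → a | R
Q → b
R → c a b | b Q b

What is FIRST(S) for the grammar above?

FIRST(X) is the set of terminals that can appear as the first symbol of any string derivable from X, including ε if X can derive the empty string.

We compute FIRST(S) using the standard algorithm.
FIRST(Q) = {b}
FIRST(R) = {b, c}
FIRST(S) = {a, b, c}
Therefore, FIRST(S) = {a, b, c}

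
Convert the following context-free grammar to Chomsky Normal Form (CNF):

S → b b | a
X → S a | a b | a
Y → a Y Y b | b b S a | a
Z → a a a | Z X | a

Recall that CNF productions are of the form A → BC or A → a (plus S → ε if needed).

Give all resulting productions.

TB → b; S → a; TA → a; X → a; Y → a; Z → a; S → TB TB; X → S TA; X → TA TB; Y → TA X0; X0 → Y X1; X1 → Y TB; Y → TB X2; X2 → TB X3; X3 → S TA; Z → TA X4; X4 → TA TA; Z → Z X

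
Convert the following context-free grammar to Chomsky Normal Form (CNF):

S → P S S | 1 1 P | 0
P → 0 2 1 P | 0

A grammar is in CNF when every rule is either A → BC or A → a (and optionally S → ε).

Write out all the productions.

T1 → 1; S → 0; T0 → 0; T2 → 2; P → 0; S → P X0; X0 → S S; S → T1 X1; X1 → T1 P; P → T0 X2; X2 → T2 X3; X3 → T1 P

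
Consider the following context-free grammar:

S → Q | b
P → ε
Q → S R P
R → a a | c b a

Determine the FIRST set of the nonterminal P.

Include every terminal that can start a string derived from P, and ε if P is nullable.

We compute FIRST(P) using the standard algorithm.
FIRST(P) = {ε}
FIRST(Q) = {b}
FIRST(R) = {a, c}
FIRST(S) = {b}
Therefore, FIRST(P) = {ε}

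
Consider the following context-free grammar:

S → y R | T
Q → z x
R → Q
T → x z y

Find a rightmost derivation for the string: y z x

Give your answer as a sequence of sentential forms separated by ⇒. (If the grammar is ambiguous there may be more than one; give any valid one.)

S ⇒ y R ⇒ y Q ⇒ y z x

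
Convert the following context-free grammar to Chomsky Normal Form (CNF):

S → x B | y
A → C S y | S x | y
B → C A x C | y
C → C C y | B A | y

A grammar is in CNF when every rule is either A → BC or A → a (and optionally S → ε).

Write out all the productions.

TX → x; S → y; TY → y; A → y; B → y; C → y; S → TX B; A → C X0; X0 → S TY; A → S TX; B → C X1; X1 → A X2; X2 → TX C; C → C X3; X3 → C TY; C → B A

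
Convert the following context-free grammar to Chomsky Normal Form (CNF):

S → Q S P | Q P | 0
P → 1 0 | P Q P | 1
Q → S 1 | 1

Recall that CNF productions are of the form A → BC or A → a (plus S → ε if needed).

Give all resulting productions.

S → 0; T1 → 1; T0 → 0; P → 1; Q → 1; S → Q X0; X0 → S P; S → Q P; P → T1 T0; P → P X1; X1 → Q P; Q → S T1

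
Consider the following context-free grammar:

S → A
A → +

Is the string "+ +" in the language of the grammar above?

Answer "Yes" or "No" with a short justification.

No - no valid derivation exists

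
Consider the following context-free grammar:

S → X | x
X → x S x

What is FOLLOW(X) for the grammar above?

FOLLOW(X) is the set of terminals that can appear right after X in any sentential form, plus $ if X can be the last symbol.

We compute FOLLOW(X) using the standard algorithm.
FOLLOW(S) starts with {$}.
FIRST(S) = {x}
FIRST(X) = {x}
FOLLOW(S) = {$, x}
FOLLOW(X) = {$, x}
Therefore, FOLLOW(X) = {$, x}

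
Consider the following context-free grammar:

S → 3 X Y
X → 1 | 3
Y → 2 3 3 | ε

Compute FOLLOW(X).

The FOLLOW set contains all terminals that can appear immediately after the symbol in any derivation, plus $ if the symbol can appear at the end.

We compute FOLLOW(X) using the standard algorithm.
FOLLOW(S) starts with {$}.
FIRST(S) = {3}
FIRST(X) = {1, 3}
FIRST(Y) = {2, ε}
FOLLOW(S) = {$}
FOLLOW(X) = {$, 2}
FOLLOW(Y) = {$}
Therefore, FOLLOW(X) = {$, 2}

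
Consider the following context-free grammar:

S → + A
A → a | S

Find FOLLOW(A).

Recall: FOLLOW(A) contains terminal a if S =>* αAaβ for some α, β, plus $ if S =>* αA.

We compute FOLLOW(A) using the standard algorithm.
FOLLOW(S) starts with {$}.
FIRST(A) = {+, a}
FIRST(S) = {+}
FOLLOW(A) = {$}
FOLLOW(S) = {$}
Therefore, FOLLOW(A) = {$}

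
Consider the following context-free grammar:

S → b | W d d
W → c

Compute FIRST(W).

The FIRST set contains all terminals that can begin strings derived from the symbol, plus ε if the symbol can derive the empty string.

We compute FIRST(W) using the standard algorithm.
FIRST(S) = {b, c}
FIRST(W) = {c}
Therefore, FIRST(W) = {c}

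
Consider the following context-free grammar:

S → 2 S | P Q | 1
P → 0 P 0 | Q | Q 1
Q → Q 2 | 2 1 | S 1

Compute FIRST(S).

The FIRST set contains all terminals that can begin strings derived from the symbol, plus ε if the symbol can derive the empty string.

We compute FIRST(S) using the standard algorithm.
FIRST(P) = {0, 1, 2}
FIRST(Q) = {0, 1, 2}
FIRST(S) = {0, 1, 2}
Therefore, FIRST(S) = {0, 1, 2}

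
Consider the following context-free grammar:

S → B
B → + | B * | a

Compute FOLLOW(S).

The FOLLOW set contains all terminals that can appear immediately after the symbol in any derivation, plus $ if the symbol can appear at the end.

We compute FOLLOW(S) using the standard algorithm.
FOLLOW(S) starts with {$}.
FIRST(B) = {+, a}
FIRST(S) = {+, a}
FOLLOW(B) = {$, *}
FOLLOW(S) = {$}
Therefore, FOLLOW(S) = {$}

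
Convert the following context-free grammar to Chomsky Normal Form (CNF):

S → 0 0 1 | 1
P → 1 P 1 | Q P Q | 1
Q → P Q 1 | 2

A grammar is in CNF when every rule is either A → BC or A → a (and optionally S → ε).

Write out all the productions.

T0 → 0; T1 → 1; S → 1; P → 1; Q → 2; S → T0 X0; X0 → T0 T1; P → T1 X1; X1 → P T1; P → Q X2; X2 → P Q; Q → P X3; X3 → Q T1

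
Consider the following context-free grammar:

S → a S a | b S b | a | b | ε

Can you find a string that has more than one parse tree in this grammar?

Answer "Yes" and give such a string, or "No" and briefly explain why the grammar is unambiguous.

No - the grammar is unambiguous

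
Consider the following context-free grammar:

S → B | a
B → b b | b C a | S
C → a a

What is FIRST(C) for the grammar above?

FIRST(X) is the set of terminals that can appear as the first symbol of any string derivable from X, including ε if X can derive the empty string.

We compute FIRST(C) using the standard algorithm.
FIRST(B) = {a, b}
FIRST(C) = {a}
FIRST(S) = {a, b}
Therefore, FIRST(C) = {a}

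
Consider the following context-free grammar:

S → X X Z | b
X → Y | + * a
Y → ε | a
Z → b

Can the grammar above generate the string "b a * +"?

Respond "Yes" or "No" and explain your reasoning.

No - no valid derivation exists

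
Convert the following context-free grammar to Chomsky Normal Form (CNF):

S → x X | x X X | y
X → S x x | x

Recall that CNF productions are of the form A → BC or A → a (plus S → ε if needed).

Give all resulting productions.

TX → x; S → y; X → x; S → TX X; S → TX X0; X0 → X X; X → S X1; X1 → TX TX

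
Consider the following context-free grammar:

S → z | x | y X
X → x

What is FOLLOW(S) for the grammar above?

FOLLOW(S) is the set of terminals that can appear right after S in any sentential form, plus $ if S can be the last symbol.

We compute FOLLOW(S) using the standard algorithm.
FOLLOW(S) starts with {$}.
FIRST(S) = {x, y, z}
FIRST(X) = {x}
FOLLOW(S) = {$}
FOLLOW(X) = {$}
Therefore, FOLLOW(S) = {$}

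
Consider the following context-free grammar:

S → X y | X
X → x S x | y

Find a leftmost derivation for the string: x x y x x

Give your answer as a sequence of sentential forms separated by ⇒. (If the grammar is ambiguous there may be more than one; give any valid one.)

S ⇒ X ⇒ x S x ⇒ x X x ⇒ x x S x x ⇒ x x X x x ⇒ x x y x x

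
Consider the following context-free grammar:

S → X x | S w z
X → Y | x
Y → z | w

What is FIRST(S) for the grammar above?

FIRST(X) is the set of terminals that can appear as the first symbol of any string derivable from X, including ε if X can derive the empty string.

We compute FIRST(S) using the standard algorithm.
FIRST(S) = {w, x, z}
FIRST(X) = {w, x, z}
FIRST(Y) = {w, z}
Therefore, FIRST(S) = {w, x, z}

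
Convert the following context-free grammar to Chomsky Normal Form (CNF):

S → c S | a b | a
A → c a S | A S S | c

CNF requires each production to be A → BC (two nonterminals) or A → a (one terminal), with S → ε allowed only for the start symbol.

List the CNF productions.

TC → c; TA → a; TB → b; S → a; A → c; S → TC S; S → TA TB; A → TC X0; X0 → TA S; A → A X1; X1 → S S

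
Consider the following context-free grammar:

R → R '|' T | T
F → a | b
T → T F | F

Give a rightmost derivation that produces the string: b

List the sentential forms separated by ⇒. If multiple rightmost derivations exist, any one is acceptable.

R ⇒ T ⇒ F ⇒ b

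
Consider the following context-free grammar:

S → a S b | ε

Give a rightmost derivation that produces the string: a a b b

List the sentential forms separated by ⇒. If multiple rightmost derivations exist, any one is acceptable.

S ⇒ a S b ⇒ a a S b b ⇒ a a b b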